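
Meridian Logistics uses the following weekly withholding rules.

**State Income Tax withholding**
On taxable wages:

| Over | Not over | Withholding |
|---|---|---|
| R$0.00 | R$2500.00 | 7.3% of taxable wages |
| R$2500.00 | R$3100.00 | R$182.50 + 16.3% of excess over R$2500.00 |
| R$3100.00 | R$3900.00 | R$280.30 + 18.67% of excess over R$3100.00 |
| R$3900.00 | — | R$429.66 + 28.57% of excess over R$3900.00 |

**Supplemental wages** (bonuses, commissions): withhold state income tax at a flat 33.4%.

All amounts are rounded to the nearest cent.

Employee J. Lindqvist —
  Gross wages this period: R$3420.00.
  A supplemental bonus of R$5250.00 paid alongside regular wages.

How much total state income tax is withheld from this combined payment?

State Income Tax: taxable = R$3420.00
  R$280.30 + 18.67% × (R$3420.00 − R$3100.00) = R$280.30 + 18.67% × R$320.00 = R$340.04
Supplemental (33.4% flat on bonus): 33.4% × R$5250.00 = R$1753.50
Total state income tax: R$340.04 + R$1753.50 = R$2093.54

R$2093.54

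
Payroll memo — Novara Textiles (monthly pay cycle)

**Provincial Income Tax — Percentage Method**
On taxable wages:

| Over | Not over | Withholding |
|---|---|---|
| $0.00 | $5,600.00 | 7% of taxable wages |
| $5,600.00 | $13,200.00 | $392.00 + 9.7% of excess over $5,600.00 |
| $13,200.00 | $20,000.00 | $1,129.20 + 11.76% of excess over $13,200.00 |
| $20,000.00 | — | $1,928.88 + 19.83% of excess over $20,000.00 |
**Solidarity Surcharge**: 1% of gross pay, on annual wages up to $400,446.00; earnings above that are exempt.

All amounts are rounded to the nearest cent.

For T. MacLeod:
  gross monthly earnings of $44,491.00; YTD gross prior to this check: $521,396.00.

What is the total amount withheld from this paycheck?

Provincial Income Tax: taxable = $44,491.00
  $1,928.88 + 19.83% × ($44,491.00 − $20,000.00) = $1,928.88 + 19.83% × $24,491.00 = $6,785.45
Solidarity Surcharge: YTD $521,396.00 ≥ cap $400,446.00 → $0.00
Total: $6,785.45 + $0.00 = $6,785.45

$6,785.45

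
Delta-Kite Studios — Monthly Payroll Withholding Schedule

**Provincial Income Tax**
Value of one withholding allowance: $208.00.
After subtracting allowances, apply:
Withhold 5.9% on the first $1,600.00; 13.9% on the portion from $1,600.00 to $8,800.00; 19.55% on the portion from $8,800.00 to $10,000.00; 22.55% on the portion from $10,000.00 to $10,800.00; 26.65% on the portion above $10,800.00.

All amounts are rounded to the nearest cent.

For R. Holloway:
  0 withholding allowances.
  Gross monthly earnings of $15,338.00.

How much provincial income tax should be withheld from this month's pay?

Provincial Income Tax: taxable = $15,338.00
  $1,510.20 + 26.65% × ($15,338.00 − $10,800.00) = $1,510.20 + 26.65% × $4,538.00 = $2,719.58

$2,719.58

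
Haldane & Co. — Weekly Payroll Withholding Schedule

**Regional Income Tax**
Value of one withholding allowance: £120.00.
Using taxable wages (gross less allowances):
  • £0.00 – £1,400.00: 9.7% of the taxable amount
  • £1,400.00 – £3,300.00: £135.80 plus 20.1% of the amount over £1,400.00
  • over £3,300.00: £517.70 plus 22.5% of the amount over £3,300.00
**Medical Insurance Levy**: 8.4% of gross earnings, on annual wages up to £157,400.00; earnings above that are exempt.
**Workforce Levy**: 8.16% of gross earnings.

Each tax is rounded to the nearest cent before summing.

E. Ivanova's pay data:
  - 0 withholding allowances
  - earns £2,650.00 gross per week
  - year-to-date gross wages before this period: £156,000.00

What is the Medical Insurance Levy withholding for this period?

£117.60

Medical Insurance Levy: cap £157,400.00 − YTD £156,000.00 = £1,400.00 subject; 8.4% × £1,400.00 = £117.60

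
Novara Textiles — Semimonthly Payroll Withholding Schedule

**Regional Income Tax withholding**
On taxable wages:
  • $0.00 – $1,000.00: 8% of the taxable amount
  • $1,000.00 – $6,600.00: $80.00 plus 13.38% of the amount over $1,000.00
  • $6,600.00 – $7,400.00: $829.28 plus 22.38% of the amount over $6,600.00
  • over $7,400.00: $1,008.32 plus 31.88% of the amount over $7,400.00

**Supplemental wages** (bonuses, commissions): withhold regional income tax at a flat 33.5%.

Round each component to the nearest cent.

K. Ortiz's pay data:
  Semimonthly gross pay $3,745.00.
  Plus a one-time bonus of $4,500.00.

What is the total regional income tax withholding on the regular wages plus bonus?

$1,954.78

Regional Income Tax: taxable = $3,745.00
  $80.00 + 13.38% × ($3,745.00 − $1,000.00) = $80.00 + 13.38% × $2,745.00 = $447.28
Supplemental (33.5% flat on bonus): 33.5% × $4,500.00 = $1,507.50
Total regional income tax: $447.28 + $1,507.50 = $1,954.78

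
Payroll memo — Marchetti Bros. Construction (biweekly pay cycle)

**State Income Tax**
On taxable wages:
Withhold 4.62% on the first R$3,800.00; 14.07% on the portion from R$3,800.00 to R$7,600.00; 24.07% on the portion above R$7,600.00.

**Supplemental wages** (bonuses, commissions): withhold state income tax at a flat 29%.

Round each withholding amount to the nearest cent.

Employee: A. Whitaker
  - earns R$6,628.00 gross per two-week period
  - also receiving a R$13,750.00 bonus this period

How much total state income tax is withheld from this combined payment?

R$4,560.96

State Income Tax: taxable = R$6,628.00
  R$175.56 + 14.07% × (R$6,628.00 − R$3,800.00) = R$175.56 + 14.07% × R$2,828.00 = R$573.46
Supplemental (29% flat on bonus): 29% × R$13,750.00 = R$3,987.50
Total state income tax: R$573.46 + R$3,987.50 = R$4,560.96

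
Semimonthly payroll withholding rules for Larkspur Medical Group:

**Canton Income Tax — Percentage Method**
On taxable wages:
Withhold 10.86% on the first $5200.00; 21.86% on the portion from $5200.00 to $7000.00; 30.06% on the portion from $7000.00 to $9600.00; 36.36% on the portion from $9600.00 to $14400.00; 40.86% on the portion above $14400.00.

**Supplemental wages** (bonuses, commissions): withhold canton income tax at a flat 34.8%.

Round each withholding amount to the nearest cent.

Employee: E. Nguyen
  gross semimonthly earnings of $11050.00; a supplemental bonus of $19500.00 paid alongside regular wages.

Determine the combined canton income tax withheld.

$9052.98

Canton Income Tax: taxable = $11050.00
  $1739.76 + 36.36% × ($11050.00 − $9600.00) = $1739.76 + 36.36% × $1450.00 = $2266.98
Supplemental (34.8% flat on bonus): 34.8% × $19500.00 = $6786.00
Total canton income tax: $2266.98 + $6786.00 = $9052.98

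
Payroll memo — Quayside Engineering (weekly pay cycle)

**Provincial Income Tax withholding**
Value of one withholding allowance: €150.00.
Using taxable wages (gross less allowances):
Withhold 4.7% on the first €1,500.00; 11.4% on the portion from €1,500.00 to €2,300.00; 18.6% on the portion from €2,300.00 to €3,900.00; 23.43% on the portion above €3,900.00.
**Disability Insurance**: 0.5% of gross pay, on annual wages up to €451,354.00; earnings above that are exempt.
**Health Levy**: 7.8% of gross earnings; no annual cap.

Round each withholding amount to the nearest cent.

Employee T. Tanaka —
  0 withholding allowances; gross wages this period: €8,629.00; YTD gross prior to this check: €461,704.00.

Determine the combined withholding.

€2,240.36

Provincial Income Tax: taxable = €8,629.00
  €459.30 + 23.43% × (€8,629.00 − €3,900.00) = €459.30 + 23.43% × €4,729.00 = €1,567.30
Disability Insurance: YTD €461,704.00 ≥ cap €451,354.00 → €0.00
Health Levy: 7.8% × €8,629.00 = €673.06
Total: €1,567.30 + €0.00 + €673.06 = €2,240.36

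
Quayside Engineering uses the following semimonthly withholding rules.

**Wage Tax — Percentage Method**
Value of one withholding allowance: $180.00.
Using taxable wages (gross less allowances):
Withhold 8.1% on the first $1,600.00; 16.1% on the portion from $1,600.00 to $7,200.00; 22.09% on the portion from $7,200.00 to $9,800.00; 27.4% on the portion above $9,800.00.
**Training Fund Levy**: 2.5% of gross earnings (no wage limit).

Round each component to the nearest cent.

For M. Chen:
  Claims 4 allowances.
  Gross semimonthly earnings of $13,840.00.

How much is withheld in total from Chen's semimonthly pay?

Wage Tax: taxable = $13,840.00 − 4×$180.00 = $13,120.00
  $1,605.54 + 27.4% × ($13,120.00 − $9,800.00) = $1,605.54 + 27.4% × $3,320.00 = $2,515.22
Training Fund Levy: 2.5% × $13,840.00 = $346.00
Total: $2,515.22 + $346.00 = $2,861.22

$2,861.22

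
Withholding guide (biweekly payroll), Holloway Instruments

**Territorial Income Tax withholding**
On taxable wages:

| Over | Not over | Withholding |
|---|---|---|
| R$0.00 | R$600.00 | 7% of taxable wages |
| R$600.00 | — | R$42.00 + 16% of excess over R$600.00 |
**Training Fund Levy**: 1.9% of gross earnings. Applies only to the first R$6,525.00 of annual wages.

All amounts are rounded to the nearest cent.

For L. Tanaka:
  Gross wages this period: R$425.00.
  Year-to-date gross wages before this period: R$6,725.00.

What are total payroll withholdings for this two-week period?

R$29.75

Territorial Income Tax: taxable = R$425.00
  7% × R$425.00 = R$29.75
Training Fund Levy: YTD R$6,725.00 ≥ cap R$6,525.00 → R$0.00
Total: R$29.75 + R$0.00 = R$29.75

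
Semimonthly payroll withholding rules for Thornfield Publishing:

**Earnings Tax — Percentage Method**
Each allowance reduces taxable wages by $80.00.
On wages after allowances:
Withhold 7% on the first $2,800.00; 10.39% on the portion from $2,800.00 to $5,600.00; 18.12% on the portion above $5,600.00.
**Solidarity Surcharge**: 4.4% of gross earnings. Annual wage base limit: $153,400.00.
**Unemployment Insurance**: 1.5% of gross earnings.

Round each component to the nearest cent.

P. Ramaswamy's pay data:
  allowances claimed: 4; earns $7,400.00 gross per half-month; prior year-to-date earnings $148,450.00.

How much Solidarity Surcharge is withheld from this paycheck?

$217.80

Solidarity Surcharge: cap $153,400.00 − YTD $148,450.00 = $4,950.00 subject; 4.4% × $4,950.00 = $217.80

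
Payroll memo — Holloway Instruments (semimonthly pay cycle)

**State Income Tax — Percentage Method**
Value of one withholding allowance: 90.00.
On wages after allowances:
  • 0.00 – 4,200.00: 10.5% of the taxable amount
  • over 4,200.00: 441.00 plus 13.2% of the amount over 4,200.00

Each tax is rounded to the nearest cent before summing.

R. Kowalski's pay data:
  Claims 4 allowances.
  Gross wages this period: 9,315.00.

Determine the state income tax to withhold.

1,068.66

State Income Tax: taxable = 9,315.00 − 4×90.00 = 8,955.00
  441.00 + 13.2% × (8,955.00 − 4,200.00) = 441.00 + 13.2% × 4,755.00 = 1,068.66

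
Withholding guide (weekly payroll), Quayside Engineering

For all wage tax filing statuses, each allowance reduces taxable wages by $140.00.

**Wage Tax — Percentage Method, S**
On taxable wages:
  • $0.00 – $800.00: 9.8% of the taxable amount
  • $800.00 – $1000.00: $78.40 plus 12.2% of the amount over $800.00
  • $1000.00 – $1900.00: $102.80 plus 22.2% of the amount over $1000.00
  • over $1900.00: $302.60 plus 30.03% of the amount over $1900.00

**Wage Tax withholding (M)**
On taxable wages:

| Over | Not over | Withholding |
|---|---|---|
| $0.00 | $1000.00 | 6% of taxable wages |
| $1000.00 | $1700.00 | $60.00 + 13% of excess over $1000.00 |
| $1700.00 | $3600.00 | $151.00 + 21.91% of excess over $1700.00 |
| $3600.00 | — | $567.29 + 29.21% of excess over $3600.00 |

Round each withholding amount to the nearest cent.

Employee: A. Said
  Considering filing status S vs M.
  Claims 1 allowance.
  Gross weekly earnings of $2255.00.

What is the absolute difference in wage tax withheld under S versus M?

$125.23

Wage Tax (S): taxable = $2255.00 − 1×$140.00 = $2115.00
  $302.60 + 30.03% × ($2115.00 − $1900.00) = $302.60 + 30.03% × $215.00 = $367.16
Wage Tax (M): taxable = $2255.00 − 1×$140.00 = $2115.00
  $151.00 + 21.91% × ($2115.00 − $1700.00) = $151.00 + 21.91% × $415.00 = $241.93
Difference: |$367.16 − $241.93| = $125.23 (higher under S)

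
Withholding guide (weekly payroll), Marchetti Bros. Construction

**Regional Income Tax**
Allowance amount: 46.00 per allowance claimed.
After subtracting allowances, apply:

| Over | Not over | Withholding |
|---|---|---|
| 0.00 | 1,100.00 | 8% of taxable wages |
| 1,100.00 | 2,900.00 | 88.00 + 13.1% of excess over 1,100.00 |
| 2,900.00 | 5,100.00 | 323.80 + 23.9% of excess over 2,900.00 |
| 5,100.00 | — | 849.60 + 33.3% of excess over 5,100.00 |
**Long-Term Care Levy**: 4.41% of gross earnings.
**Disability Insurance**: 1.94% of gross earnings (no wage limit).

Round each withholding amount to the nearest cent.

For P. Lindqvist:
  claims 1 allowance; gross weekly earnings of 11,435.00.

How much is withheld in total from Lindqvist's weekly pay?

3,669.96

Regional Income Tax: taxable = 11,435.00 − 1×46.00 = 11,389.00
  849.60 + 33.3% × (11,389.00 − 5,100.00) = 849.60 + 33.3% × 6,289.00 = 2,943.84
Long-Term Care Levy: 4.41% × 11,435.00 = 504.28
Disability Insurance: 1.94% × 11,435.00 = 221.84
Total: 2,943.84 + 504.28 + 221.84 = 3,669.96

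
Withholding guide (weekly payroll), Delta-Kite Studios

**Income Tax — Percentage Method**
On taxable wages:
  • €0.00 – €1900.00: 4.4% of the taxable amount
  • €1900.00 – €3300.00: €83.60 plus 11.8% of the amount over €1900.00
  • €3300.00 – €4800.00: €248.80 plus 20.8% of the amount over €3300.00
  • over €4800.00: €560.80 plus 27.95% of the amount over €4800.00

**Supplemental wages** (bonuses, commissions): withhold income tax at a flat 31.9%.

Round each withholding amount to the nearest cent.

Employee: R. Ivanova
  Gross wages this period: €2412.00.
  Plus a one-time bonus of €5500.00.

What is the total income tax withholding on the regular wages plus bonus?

€1898.52

Income Tax: taxable = €2412.00
  €83.60 + 11.8% × (€2412.00 − €1900.00) = €83.60 + 11.8% × €512.00 = €144.02
Supplemental (31.9% flat on bonus): 31.9% × €5500.00 = €1754.50
Total income tax: €144.02 + €1754.50 = €1898.52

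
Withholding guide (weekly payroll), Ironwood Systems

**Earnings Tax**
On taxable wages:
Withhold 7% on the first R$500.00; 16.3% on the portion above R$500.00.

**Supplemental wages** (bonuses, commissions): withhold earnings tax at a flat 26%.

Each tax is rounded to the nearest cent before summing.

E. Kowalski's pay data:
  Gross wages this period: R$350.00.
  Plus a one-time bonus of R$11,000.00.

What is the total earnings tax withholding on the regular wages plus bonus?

R$2,884.50

Earnings Tax: taxable = R$350.00
  7% × R$350.00 = R$24.50
Supplemental (26% flat on bonus): 26% × R$11,000.00 = R$2,860.00
Total earnings tax: R$24.50 + R$2,860.00 = R$2,884.50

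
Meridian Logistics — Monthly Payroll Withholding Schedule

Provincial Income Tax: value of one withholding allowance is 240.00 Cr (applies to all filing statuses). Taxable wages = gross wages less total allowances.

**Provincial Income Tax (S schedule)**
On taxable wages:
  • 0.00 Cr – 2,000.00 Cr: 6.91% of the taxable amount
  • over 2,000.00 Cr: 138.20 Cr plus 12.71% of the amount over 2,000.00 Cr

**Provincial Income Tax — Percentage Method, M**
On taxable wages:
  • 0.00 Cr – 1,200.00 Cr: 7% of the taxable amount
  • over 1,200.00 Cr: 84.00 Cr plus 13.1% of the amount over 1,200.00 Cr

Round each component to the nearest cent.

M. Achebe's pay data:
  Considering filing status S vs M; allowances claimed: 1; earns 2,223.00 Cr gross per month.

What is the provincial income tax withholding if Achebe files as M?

Provincial Income Tax (M): taxable = 2,223.00 Cr − 1×240.00 Cr = 1,983.00 Cr
  84.00 Cr + 13.1% × (1,983.00 Cr − 1,200.00 Cr) = 84.00 Cr + 13.1% × 783.00 Cr = 186.57 Cr

186.57 Cr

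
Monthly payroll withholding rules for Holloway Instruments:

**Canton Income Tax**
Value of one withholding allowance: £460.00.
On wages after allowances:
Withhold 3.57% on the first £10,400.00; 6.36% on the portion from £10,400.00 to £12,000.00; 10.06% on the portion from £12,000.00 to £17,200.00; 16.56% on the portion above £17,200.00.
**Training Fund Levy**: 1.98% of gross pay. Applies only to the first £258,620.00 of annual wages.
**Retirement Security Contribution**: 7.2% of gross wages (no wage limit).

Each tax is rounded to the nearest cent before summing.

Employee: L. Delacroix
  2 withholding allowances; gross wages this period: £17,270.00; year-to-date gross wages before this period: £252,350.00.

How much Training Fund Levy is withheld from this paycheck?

£124.15

Training Fund Levy: cap £258,620.00 − YTD £252,350.00 = £6,270.00 subject; 1.98% × £6,270.00 = £124.15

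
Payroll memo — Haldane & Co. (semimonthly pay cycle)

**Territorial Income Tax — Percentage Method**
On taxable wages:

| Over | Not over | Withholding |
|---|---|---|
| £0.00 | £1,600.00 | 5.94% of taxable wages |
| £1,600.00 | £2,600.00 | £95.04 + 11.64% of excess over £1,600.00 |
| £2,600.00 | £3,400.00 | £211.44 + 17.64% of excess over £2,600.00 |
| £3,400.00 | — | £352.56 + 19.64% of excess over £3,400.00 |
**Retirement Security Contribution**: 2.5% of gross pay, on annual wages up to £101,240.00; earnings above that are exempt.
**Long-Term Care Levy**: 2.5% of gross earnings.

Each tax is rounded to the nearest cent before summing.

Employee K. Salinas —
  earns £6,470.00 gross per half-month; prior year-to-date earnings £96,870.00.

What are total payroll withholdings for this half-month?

Territorial Income Tax: taxable = £6,470.00
  £352.56 + 19.64% × (£6,470.00 − £3,400.00) = £352.56 + 19.64% × £3,070.00 = £955.51
Retirement Security Contribution: cap £101,240.00 − YTD £96,870.00 = £4,370.00 subject; 2.5% × £4,370.00 = £109.25
Long-Term Care Levy: 2.5% × £6,470.00 = £161.75
Total: £955.51 + £109.25 + £161.75 = £1,226.51

£1,226.51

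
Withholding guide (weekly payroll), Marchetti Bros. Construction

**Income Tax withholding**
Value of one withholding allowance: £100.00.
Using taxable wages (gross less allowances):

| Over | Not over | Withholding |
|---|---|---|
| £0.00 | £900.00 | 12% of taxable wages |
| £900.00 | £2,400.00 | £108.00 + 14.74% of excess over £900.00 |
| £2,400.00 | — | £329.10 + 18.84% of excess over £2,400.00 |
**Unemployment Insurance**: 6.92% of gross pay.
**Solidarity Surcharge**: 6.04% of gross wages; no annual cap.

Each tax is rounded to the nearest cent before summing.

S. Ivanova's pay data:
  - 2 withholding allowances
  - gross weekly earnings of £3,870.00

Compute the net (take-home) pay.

Income Tax: taxable = £3,870.00 − 2×£100.00 = £3,670.00
  £329.10 + 18.84% × (£3,670.00 − £2,400.00) = £329.10 + 18.84% × £1,270.00 = £568.37
Unemployment Insurance: 6.92% × £3,870.00 = £267.80
Solidarity Surcharge: 6.04% × £3,870.00 = £233.75
Total withheld: £568.37 + £267.80 + £233.75 = £1,069.92
Net pay: £3,870.00 − £1,069.92 = £2,800.08

£2,800.08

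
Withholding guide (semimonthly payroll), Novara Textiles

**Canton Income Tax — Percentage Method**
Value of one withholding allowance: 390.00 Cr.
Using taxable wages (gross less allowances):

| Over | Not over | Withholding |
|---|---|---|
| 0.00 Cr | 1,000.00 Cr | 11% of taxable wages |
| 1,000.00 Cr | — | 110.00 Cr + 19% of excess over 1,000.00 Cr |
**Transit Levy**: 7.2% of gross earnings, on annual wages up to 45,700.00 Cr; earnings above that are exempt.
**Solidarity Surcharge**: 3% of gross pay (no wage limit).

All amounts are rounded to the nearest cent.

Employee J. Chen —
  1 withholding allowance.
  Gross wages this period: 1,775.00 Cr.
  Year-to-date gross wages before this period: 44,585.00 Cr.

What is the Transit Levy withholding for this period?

Transit Levy: cap 45,700.00 Cr − YTD 44,585.00 Cr = 1,115.00 Cr subject; 7.2% × 1,115.00 Cr = 80.28 Cr

80.28 Cr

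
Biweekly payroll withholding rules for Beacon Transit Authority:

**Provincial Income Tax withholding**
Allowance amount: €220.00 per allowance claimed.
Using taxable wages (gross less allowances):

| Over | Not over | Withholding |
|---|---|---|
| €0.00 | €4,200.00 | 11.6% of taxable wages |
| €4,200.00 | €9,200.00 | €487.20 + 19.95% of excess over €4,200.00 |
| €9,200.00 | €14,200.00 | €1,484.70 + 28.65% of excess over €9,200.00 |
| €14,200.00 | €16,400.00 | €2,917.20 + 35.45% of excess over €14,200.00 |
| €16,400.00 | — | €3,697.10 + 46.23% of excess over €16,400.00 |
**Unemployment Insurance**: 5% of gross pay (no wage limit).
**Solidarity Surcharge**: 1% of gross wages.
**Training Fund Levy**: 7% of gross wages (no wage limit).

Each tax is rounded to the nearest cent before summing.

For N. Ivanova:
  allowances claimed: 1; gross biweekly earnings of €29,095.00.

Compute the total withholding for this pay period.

€13,246.64

Provincial Income Tax: taxable = €29,095.00 − 1×€220.00 = €28,875.00
  €3,697.10 + 46.23% × (€28,875.00 − €16,400.00) = €3,697.10 + 46.23% × €12,475.00 = €9,464.29
Unemployment Insurance: 5% × €29,095.00 = €1,454.75
Solidarity Surcharge: 1% × €29,095.00 = €290.95
Training Fund Levy: 7% × €29,095.00 = €2,036.65
Total: €9,464.29 + €1,454.75 + €290.95 + €2,036.65 = €13,246.64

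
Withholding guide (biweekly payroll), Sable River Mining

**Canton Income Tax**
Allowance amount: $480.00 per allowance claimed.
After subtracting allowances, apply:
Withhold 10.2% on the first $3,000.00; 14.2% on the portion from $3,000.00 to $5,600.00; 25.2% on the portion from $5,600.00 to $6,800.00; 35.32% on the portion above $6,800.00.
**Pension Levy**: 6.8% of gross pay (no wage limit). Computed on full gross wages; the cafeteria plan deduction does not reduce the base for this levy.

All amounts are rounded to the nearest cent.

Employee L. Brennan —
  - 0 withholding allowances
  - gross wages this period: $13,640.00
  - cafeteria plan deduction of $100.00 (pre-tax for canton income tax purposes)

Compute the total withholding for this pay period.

Canton Income Tax: taxable = $13,640.00 − $100.00 = $13,540.00
  $977.60 + 35.32% × ($13,540.00 − $6,800.00) = $977.60 + 35.32% × $6,740.00 = $3,358.17
Pension Levy: 6.8% × $13,640.00 = $927.52
Total: $3,358.17 + $927.52 = $4,285.69

$4,285.69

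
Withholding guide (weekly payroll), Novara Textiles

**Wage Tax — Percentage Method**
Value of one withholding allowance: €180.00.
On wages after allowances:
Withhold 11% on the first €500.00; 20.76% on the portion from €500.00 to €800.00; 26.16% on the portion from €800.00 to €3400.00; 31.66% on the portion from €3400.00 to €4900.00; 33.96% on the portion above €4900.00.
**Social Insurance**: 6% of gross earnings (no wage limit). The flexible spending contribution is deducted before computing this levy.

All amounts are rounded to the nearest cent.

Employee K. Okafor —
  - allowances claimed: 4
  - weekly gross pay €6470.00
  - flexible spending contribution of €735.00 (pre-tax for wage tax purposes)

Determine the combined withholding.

Wage Tax: taxable = €6470.00 − €735.00 − 4×€180.00 = €5015.00
  €1272.34 + 33.96% × (€5015.00 − €4900.00) = €1272.34 + 33.96% × €115.00 = €1311.39
Social Insurance: 6% × €5735.00 = €344.10
Total: €1311.39 + €344.10 = €1655.49

€1655.49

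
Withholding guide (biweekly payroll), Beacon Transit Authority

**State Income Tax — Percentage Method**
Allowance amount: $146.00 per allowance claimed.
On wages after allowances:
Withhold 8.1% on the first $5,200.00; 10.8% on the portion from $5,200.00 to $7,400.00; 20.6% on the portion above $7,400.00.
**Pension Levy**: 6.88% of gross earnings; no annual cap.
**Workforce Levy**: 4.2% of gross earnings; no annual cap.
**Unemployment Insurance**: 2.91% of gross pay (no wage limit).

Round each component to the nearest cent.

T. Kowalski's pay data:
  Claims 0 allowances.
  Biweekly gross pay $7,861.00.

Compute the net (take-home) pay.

State Income Tax: taxable = $7,861.00
  $658.80 + 20.6% × ($7,861.00 − $7,400.00) = $658.80 + 20.6% × $461.00 = $753.77
Pension Levy: 6.88% × $7,861.00 = $540.84
Workforce Levy: 4.2% × $7,861.00 = $330.16
Unemployment Insurance: 2.91% × $7,861.00 = $228.76
Total withheld: $753.77 + $540.84 + $330.16 + $228.76 = $1,853.53
Net pay: $7,861.00 − $1,853.53 = $6,007.47

$6,007.47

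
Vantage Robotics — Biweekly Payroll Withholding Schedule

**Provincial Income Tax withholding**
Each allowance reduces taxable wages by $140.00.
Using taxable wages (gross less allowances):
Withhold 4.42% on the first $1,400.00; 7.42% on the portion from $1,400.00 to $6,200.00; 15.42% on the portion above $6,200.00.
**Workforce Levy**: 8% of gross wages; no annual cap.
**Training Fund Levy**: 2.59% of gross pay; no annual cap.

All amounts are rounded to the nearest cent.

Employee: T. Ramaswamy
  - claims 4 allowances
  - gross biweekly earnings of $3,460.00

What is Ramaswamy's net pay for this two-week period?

$2,920.41

Provincial Income Tax: taxable = $3,460.00 − 4×$140.00 = $2,900.00
  $61.88 + 7.42% × ($2,900.00 − $1,400.00) = $61.88 + 7.42% × $1,500.00 = $173.18
Workforce Levy: 8% × $3,460.00 = $276.80
Training Fund Levy: 2.59% × $3,460.00 = $89.61
Total withheld: $173.18 + $276.80 + $89.61 = $539.59
Net pay: $3,460.00 − $539.59 = $2,920.41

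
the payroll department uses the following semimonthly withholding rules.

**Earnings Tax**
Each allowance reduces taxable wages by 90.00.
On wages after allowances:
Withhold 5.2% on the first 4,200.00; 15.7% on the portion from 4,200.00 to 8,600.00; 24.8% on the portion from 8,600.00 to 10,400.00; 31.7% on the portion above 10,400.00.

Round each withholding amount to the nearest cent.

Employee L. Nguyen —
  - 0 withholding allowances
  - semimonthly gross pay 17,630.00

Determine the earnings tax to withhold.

3,647.51

Earnings Tax: taxable = 17,630.00
  1,355.60 + 31.7% × (17,630.00 − 10,400.00) = 1,355.60 + 31.7% × 7,230.00 = 3,647.51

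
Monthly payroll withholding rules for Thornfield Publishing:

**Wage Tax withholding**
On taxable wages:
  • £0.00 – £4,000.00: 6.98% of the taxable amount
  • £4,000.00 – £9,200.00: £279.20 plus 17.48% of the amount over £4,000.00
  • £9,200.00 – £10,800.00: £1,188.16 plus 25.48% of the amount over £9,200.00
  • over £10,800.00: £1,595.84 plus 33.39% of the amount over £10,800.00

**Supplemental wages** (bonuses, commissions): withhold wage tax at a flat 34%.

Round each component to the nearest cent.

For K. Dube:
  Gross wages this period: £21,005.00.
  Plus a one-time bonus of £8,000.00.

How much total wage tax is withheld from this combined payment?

Wage Tax: taxable = £21,005.00
  £1,595.84 + 33.39% × (£21,005.00 − £10,800.00) = £1,595.84 + 33.39% × £10,205.00 = £5,003.29
Supplemental (34% flat on bonus): 34% × £8,000.00 = £2,720.00
Total wage tax: £5,003.29 + £2,720.00 = £7,723.29

£7,723.29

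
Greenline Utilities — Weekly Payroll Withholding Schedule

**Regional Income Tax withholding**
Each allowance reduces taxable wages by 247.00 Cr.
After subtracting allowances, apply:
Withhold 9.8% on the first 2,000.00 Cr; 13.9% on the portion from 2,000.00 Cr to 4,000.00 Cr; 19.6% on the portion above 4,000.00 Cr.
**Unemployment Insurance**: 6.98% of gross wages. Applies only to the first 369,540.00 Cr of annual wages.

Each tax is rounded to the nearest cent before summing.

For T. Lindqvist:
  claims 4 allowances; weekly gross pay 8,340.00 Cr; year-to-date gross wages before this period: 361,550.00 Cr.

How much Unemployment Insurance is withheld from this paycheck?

557.70 Cr

Unemployment Insurance: cap 369,540.00 Cr − YTD 361,550.00 Cr = 7,990.00 Cr subject; 6.98% × 7,990.00 Cr = 557.70 Cr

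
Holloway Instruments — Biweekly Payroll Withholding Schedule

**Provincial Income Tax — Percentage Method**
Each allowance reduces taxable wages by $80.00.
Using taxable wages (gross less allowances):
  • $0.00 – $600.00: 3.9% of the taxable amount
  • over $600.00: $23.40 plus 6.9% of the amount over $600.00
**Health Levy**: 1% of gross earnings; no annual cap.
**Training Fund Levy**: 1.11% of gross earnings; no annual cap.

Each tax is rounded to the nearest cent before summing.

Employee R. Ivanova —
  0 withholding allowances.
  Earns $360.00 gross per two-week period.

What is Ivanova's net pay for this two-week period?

$338.36

Provincial Income Tax: taxable = $360.00
  3.9% × $360.00 = $14.04
Health Levy: 1% × $360.00 = $3.60
Training Fund Levy: 1.11% × $360.00 = $4.00
Total withheld: $14.04 + $3.60 + $4.00 = $21.64
Net pay: $360.00 − $21.64 = $338.36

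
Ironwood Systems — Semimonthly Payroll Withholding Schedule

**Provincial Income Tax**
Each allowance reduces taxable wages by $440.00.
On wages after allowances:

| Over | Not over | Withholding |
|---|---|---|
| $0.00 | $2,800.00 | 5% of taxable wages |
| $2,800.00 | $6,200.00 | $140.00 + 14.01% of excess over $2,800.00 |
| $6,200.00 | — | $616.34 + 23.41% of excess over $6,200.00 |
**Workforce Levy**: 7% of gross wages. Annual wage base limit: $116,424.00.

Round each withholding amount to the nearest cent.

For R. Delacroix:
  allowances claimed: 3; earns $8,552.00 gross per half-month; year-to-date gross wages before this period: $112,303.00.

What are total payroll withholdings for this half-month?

$1,146.40

Provincial Income Tax: taxable = $8,552.00 − 3×$440.00 = $7,232.00
  $616.34 + 23.41% × ($7,232.00 − $6,200.00) = $616.34 + 23.41% × $1,032.00 = $857.93
Workforce Levy: cap $116,424.00 − YTD $112,303.00 = $4,121.00 subject; 7% × $4,121.00 = $288.47
Total: $857.93 + $288.47 = $1,146.40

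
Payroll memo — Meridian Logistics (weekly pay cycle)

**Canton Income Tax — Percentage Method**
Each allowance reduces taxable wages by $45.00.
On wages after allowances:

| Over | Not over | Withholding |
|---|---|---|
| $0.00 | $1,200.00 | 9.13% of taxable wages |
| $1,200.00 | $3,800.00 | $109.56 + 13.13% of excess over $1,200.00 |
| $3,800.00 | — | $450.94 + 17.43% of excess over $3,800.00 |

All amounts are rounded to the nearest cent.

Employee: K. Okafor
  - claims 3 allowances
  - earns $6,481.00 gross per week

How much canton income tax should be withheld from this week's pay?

$894.71

Canton Income Tax: taxable = $6,481.00 − 3×$45.00 = $6,346.00
  $450.94 + 17.43% × ($6,346.00 − $3,800.00) = $450.94 + 17.43% × $2,546.00 = $894.71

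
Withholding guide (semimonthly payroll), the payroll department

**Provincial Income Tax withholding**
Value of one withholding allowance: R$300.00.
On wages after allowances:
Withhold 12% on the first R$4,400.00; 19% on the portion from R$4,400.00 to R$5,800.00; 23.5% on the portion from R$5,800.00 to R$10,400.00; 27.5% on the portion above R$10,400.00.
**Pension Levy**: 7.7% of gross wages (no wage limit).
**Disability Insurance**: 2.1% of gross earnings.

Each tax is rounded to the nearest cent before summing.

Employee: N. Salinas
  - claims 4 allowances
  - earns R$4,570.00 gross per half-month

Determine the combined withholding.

Provincial Income Tax: taxable = R$4,570.00 − 4×R$300.00 = R$3,370.00
  12% × R$3,370.00 = R$404.40
Pension Levy: 7.7% × R$4,570.00 = R$351.89
Disability Insurance: 2.1% × R$4,570.00 = R$95.97
Total: R$404.40 + R$351.89 + R$95.97 = R$852.26

R$852.26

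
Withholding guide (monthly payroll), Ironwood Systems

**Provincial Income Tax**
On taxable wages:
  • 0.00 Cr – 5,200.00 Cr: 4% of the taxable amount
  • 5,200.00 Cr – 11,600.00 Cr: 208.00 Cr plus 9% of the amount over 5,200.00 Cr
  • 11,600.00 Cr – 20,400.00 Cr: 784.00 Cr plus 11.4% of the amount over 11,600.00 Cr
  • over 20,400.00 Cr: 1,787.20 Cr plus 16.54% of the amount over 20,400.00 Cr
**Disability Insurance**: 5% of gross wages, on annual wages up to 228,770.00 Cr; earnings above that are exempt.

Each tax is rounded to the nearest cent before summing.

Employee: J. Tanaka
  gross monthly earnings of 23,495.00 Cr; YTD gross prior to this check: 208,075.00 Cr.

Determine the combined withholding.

Provincial Income Tax: taxable = 23,495.00 Cr
  1,787.20 Cr + 16.54% × (23,495.00 Cr − 20,400.00 Cr) = 1,787.20 Cr + 16.54% × 3,095.00 Cr = 2,299.11 Cr
Disability Insurance: cap 228,770.00 Cr − YTD 208,075.00 Cr = 20,695.00 Cr subject; 5% × 20,695.00 Cr = 1,034.75 Cr
Total: 2,299.11 Cr + 1,034.75 Cr = 3,333.86 Cr

3,333.86 Cr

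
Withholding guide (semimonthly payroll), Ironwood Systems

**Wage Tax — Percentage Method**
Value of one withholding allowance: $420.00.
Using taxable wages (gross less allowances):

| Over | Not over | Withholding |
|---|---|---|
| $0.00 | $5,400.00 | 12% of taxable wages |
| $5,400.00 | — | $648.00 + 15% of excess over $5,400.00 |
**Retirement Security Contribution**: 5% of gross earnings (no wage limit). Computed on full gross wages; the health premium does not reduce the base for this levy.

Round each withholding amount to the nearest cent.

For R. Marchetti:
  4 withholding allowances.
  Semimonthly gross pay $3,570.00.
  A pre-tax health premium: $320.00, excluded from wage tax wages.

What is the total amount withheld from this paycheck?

Wage Tax: taxable = $3,570.00 − $320.00 − 4×$420.00 = $1,570.00
  12% × $1,570.00 = $188.40
Retirement Security Contribution: 5% × $3,570.00 = $178.50
Total: $188.40 + $178.50 = $366.90

$366.90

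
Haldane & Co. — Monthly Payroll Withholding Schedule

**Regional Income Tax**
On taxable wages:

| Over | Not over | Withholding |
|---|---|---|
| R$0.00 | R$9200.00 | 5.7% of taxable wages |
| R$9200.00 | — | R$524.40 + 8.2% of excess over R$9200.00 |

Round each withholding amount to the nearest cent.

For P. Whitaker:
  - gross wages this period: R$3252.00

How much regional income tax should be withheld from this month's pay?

R$185.36

Regional Income Tax: taxable = R$3252.00
  5.7% × R$3252.00 = R$185.36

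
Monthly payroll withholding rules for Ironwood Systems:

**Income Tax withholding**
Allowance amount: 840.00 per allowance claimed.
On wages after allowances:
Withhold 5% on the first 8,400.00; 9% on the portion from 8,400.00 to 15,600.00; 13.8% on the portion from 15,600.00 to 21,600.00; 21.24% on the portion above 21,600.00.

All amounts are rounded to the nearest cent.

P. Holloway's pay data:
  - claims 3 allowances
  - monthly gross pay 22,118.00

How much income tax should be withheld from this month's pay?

1,619.72

Income Tax: taxable = 22,118.00 − 3×840.00 = 19,598.00
  1,068.00 + 13.8% × (19,598.00 − 15,600.00) = 1,068.00 + 13.8% × 3,998.00 = 1,619.72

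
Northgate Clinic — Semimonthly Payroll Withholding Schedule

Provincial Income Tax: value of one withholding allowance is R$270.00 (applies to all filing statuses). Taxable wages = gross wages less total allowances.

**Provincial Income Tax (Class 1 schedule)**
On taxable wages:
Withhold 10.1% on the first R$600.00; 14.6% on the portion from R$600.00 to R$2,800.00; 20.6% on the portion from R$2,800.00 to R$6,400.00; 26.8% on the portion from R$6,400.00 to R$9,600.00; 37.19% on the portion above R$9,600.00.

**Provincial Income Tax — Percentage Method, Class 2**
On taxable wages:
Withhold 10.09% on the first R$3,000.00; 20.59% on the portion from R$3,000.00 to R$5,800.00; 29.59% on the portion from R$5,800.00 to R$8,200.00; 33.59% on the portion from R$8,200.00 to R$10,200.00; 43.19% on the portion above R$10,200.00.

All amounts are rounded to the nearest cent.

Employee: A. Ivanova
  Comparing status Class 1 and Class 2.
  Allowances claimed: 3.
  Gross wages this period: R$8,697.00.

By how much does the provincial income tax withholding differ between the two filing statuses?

R$25.16

Provincial Income Tax (Class 1): taxable = R$8,697.00 − 3×R$270.00 = R$7,887.00
  R$1,123.40 + 26.8% × (R$7,887.00 − R$6,400.00) = R$1,123.40 + 26.8% × R$1,487.00 = R$1,521.92
Provincial Income Tax (Class 2): taxable = R$8,697.00 − 3×R$270.00 = R$7,887.00
  R$879.22 + 29.59% × (R$7,887.00 − R$5,800.00) = R$879.22 + 29.59% × R$2,087.00 = R$1,496.76
Difference: |R$1,521.92 − R$1,496.76| = R$25.16 (higher under Class 1)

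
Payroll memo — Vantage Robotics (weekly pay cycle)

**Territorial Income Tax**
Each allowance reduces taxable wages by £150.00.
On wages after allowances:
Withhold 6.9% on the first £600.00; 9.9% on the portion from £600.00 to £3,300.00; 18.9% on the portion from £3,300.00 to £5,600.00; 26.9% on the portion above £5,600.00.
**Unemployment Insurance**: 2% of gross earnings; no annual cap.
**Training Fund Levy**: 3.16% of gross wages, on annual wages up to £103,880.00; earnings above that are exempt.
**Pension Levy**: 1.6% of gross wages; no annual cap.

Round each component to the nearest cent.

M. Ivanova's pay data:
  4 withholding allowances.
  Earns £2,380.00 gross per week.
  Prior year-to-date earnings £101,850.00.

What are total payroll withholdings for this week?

£308.05

Territorial Income Tax: taxable = £2,380.00 − 4×£150.00 = £1,780.00
  £41.40 + 9.9% × (£1,780.00 − £600.00) = £41.40 + 9.9% × £1,180.00 = £158.22
Unemployment Insurance: 2% × £2,380.00 = £47.60
Training Fund Levy: cap £103,880.00 − YTD £101,850.00 = £2,030.00 subject; 3.16% × £2,030.00 = £64.15
Pension Levy: 1.6% × £2,380.00 = £38.08
Total: £158.22 + £47.60 + £64.15 + £38.08 = £308.05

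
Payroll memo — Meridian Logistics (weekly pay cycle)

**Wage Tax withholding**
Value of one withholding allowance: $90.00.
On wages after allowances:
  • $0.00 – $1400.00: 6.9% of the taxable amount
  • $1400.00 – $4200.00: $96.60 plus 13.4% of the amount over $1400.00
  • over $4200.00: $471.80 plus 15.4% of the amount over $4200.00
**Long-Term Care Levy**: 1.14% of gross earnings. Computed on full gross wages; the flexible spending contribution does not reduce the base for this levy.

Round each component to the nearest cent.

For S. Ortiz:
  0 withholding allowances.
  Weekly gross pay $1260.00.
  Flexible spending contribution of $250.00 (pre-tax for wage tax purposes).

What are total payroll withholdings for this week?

Wage Tax: taxable = $1260.00 − $250.00 = $1010.00
  6.9% × $1010.00 = $69.69
Long-Term Care Levy: 1.14% × $1260.00 = $14.36
Total: $69.69 + $14.36 = $84.05

$84.05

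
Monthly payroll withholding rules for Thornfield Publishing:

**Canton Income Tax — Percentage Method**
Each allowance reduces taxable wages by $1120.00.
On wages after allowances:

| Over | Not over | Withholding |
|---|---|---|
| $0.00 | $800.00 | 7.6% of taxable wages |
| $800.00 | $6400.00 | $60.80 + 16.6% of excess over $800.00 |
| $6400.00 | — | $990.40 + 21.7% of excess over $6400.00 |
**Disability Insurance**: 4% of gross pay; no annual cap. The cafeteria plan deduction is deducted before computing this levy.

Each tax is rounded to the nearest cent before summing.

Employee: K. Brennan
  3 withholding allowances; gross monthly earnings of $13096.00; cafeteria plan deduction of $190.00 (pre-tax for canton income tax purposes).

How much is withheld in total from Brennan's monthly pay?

Canton Income Tax: taxable = $13096.00 − $190.00 − 3×$1120.00 = $9546.00
  $990.40 + 21.7% × ($9546.00 − $6400.00) = $990.40 + 21.7% × $3146.00 = $1673.08
Disability Insurance: 4% × $12906.00 = $516.24
Total: $1673.08 + $516.24 = $2189.32

$2189.32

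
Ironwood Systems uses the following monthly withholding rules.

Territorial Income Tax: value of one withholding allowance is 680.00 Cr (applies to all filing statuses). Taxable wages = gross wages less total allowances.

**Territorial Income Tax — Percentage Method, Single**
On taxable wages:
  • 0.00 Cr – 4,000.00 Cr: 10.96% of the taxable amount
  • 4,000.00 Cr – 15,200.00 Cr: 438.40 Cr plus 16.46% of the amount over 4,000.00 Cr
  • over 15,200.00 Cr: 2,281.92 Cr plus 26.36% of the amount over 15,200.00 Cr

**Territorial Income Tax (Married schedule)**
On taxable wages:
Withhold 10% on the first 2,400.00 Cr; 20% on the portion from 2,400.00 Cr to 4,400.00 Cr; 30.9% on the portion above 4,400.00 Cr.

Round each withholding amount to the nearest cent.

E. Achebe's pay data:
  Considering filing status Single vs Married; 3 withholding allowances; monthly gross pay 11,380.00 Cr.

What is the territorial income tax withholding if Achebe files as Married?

2,166.46 Cr

Territorial Income Tax (Married): taxable = 11,380.00 Cr − 3×680.00 Cr = 9,340.00 Cr
  640.00 Cr + 30.9% × (9,340.00 Cr − 4,400.00 Cr) = 640.00 Cr + 30.9% × 4,940.00 Cr = 2,166.46 Cr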